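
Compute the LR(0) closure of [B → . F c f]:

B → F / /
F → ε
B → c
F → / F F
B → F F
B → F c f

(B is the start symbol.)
{ [B → . F c f], [F → . / F F], [F → .] }

To compute CLOSURE, for each item [A → α.Bβ] where B is a non-terminal, add [B → .γ] for all productions B → γ; repeat for the newly added items until nothing changes.

Start with: [B → . F c f]
  [B → . F c f] has the dot before F: add [F → .], [F → . / F F]
No further items can be added.

CLOSURE = { [B → . F c f], [F → . / F F], [F → .] }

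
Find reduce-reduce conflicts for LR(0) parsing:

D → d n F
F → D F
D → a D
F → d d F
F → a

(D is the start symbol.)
No reduce-reduce conflicts

A reduce-reduce conflict occurs when an LR(0) state has two complete items [A → α .] and [B → β .] — both call for a reduction, and with no lookahead the parser cannot choose between them.

Augment with D' → D and build the canonical LR(0) collection (I0 = CLOSURE({[D' → . D]}), then GOTO on every symbol after a dot until no new states appear). It has 13 states:
  I0: { [D → . a D], [D → . d n F], [D' → . D] }  — shift
  I1: { [D' → D .] }  — accept
  I2: { [D → . a D], [D → . d n F], [D → a . D] }  — shift
  I3: { [D → d . n F] }  — shift
  I4: { [D → . a D], [D → . d n F], [D → d n . F], [F → . D F], [F → . a], [F → . d d F] }  — shift
  I5: { [D → . a D], [D → . d n F], [F → . D F], [F → . a], [F → . d d F], [F → D . F] }  — shift
  I6: { [D → d n F .] }  — reduce
  I7: { [D → . a D], [D → . d n F], [D → a . D], [F → a .] }  — shift, reduce
  I8: { [D → d . n F], [F → d . d F] }  — shift
  I9: { [D → . a D], [D → . d n F], [F → . D F], [F → . a], [F → . d d F], [F → d d . F] }  — shift
  I10: { [F → d d F .] }  — reduce
  I11: { [D → a D .] }  — reduce
  I12: { [F → D F .] }  — reduce

No state contains more than one complete item.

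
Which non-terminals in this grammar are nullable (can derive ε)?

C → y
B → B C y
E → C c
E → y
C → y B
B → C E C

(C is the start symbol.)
There are no ε-productions, so no non-terminal can derive ε.
No non-terminals are nullable.

Answer: None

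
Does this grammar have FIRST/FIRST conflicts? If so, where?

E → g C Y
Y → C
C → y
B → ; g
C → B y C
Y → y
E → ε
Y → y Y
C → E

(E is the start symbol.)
FIRST sets of the non-terminals at (or reachable through a nullable prefix from) the front of some alternative:
  FIRST(C) = { ';', 'g', 'y', ε }
  FIRST(B) = { ';' }
  FIRST(E) = { 'g', ε }

Productions for E:
  E → g C Y: FIRST = { 'g' }
  E → ε: FIRST = { ε }
Productions for Y:
  Y → C: FIRST = { ';', 'g', 'y', ε }
  Y → y: FIRST = { 'y' }
  Y → y Y: FIRST = { 'y' }
Productions for C:
  C → y: FIRST = { 'y' }
  C → B y C: FIRST = { ';' }
  C → E: FIRST = { 'g', ε }
B has only one production, so no FIRST/FIRST conflict is possible there.

Conflict for Y: Y → C and Y → y
  Overlap: { 'y' }
Conflict for Y: Y → C and Y → y Y
  Overlap: { 'y' }
Conflict for Y: Y → y and Y → y Y
  Overlap: { 'y' }

Answer: Yes. Y → C / Y → y on { 'y' }; Y → C / Y → y Y on { 'y' }; Y → y / Y → y Y on { 'y' }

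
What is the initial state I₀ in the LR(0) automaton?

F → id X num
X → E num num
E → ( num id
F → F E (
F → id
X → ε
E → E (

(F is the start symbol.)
{ [F → . F E (], [F → . id X num], [F → . id], [F' → . F] }

First, augment the grammar with F' → F
I₀ = CLOSURE({ [F' → . F] }):
  [F' → . F] has the dot before F: add [F → . id X num], [F → . F E (], [F → . id]
No further items can be added.

I₀ = { [F → . F E (], [F → . id X num], [F → . id], [F' → . F] }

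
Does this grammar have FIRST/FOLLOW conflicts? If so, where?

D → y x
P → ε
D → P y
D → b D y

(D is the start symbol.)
No FIRST/FOLLOW conflicts.

Nullable non-terminals: P.
P has a nullable alternative but only one production, so nothing to check.

D has no nullable alternative, so no FIRST/FOLLOW check is needed there.

No FIRST/FOLLOW conflicts found.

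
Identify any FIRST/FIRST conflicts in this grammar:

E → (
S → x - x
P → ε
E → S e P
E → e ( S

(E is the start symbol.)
FIRST sets of the non-terminals at (or reachable through a nullable prefix from) the front of some alternative:
  FIRST(S) = { 'x' }

Productions for E:
  E → (: FIRST = { '(' }
  E → S e P: FIRST = { 'x' }
  E → e ( S: FIRST = { 'e' }
S, P have only one production, so no FIRST/FIRST conflict is possible there.

All alternatives of each non-terminal have pairwise disjoint FIRST sets.

Answer: No FIRST/FIRST conflicts.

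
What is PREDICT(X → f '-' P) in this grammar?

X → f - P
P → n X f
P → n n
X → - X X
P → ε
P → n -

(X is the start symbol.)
{ 'f' }

PREDICT(X → f '-' P) = (FIRST(RHS) \ {ε}) ∪ (FOLLOW(X) if ε ∈ FIRST(RHS), i.e. RHS ⇒* ε)
FIRST(f '-' P) = { 'f' }
ε ∉ FIRST(f '-' P), so FOLLOW(X) is not added.
PREDICT(X → f '-' P) = { 'f' }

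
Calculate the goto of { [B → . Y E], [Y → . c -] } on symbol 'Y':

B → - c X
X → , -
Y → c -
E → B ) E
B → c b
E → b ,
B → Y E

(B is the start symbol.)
{ [B → . - c X], [B → . Y E], [B → . c b], [B → Y . E], [E → . B ) E], [E → . b ,], [Y → . c -] }

GOTO(I, 'Y') = CLOSURE({ [A → αX.β] : [A → α.Xβ] ∈ I, X = 'Y' })

Items with dot before 'Y', with the dot advanced:
  [B → . Y E] → [B → Y . E]
Closure of the advanced items:
  [B → Y . E] has the dot before E: add [E → . B ) E], [E → . b ,]
  [E → . B ) E] has the dot before B: add [B → . - c X], [B → . c b], [B → . Y E]
  [B → . Y E] has the dot before Y: add [Y → . c -]

GOTO = { [B → . - c X], [B → . Y E], [B → . c b], [B → Y . E], [E → . B ) E], [E → . b ,], [Y → . c -] }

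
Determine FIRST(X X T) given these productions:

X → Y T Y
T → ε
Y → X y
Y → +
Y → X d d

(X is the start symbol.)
FIRST sets of the non-terminals involved (from the grammar, by fixed-point iteration):
  FIRST(X) = { '+' }

To compute FIRST(X X T), process the symbols left to right:
Symbol X is a non-terminal. Add FIRST(X) \ {ε} = { '+' }
X is not nullable (ε ∉ FIRST(X)), so stop here.
FIRST(X X T) = { '+' }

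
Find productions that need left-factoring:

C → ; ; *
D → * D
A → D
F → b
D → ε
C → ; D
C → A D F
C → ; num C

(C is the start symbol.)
Yes, C has productions with common prefix ';'

Left-factoring is needed when two productions for the same non-terminal
share a common prefix on the right-hand side.

Productions for C:
  C → ; ; *
  C → ; D
  C → A D F
  C → ; num C
Productions for D:
  D → * D
  D → ε

Found common prefix ';' in productions for C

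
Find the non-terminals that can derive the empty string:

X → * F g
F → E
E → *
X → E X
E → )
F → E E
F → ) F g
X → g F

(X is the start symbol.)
A non-terminal is nullable if it can derive ε (the empty string): either it has an ε-production, or it has a production whose right-hand side consists entirely of nullable non-terminals.

There are no ε-productions, so no non-terminal can derive ε.
No non-terminals are nullable.

Answer: None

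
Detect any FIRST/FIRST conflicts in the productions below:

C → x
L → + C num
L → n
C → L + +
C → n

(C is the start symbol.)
Yes. C → L '+' '+' / C → n on { 'n' }

FIRST sets of the non-terminals at (or reachable through a nullable prefix from) the front of some alternative:
  FIRST(L) = { '+', 'n' }

Productions for C:
  C → x: FIRST = { 'x' }
  C → L + +: FIRST = { '+', 'n' }
  C → n: FIRST = { 'n' }
Productions for L:
  L → + C num: FIRST = { '+' }
  L → n: FIRST = { 'n' }

Conflict for C: C → L + + and C → n
  Overlap: { 'n' }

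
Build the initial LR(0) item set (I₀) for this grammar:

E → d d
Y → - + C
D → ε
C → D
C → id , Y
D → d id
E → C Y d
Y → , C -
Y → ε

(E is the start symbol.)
First, augment the grammar with E' → E
I₀ = CLOSURE({ [E' → . E] }):
  [E' → . E] has the dot before E: add [E → . d d], [E → . C Y d]
  [E → . C Y d] has the dot before C: add [C → . D], [C → . id , Y]
  [C → . D] has the dot before D: add [D → .], [D → . d id]
No further items can be added.

I₀ = { [C → . D], [C → . id , Y], [D → . d id], [D → .], [E → . C Y d], [E → . d d], [E' → . E] }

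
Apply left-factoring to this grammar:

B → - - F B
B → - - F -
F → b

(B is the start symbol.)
B → - - F B'
B' → B
B' → -
F → b

Left-factoring transforms A → αβ₁ | αβ₂ into A → αA' and A' → β₁ | β₂
(α is the longest common prefix among the alternatives). Repeat until
no nonterminal has two alternatives with a common prefix.

Round 1: B has alternatives sharing prefix '- - F'. Introduce B': B → - - F B'
  Add: B' → B
  Add: B' → -

No remaining common prefixes — done.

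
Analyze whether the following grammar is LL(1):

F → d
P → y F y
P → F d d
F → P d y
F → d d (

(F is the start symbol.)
No. Predict set conflict for F: { 'd' }

Relevant sets:
  FIRST(P) = { 'd', 'y' }
  FIRST(F) = { 'd', 'y' }

For F:
  PREDICT(F → d) = { 'd' }
  PREDICT(F → P d y) = { 'd', 'y' }
  PREDICT(F → d d '(') = { 'd' }
For P:
  PREDICT(P → y F y) = { 'y' }
  PREDICT(P → F d d) = { 'd', 'y' }

Conflict found: Predict set conflict for F: { 'd' }
The grammar is NOT LL(1).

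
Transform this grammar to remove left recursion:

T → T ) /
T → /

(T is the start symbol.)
T → / T'
T' → ) / T'
T' → ε

T is directly left-recursive. The standard transformation for
  A → A α₁ | ... | A α_m | β₁ | ... | β_n
is
  A  → β₁ A' | ... | β_n A'
  A' → α₁ A' | ... | α_m A' | ε

T → / becomes T → / T'
T → T ) / becomes T' → ) / T'
Add T' → ε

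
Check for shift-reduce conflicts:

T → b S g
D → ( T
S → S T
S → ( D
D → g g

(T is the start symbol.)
No shift-reduce conflicts

A shift-reduce conflict occurs when an LR(0) state has both:
  - a complete (reduce) item [A → α .] (dot at the end), and
  - a shift item [B → β . c γ] (dot before a terminal).

Augment with T' → T and build the canonical LR(0) collection (I0 = CLOSURE({[T' → . T]}), then GOTO on every symbol after a dot until no new states appear). It has 12 states:
  I0: { [T → . b S g], [T' → . T] }  — shift
  I1: { [T' → T .] }  — accept
  I2: { [S → . ( D], [S → . S T], [T → b . S g] }  — shift
  I3: { [D → . ( T], [D → . g g], [S → ( . D] }  — shift
  I4: { [S → S . T], [T → . b S g], [T → b S . g] }  — shift
  I5: { [S → S T .] }  — reduce
  I6: { [T → b S g .] }  — reduce
  I7: { [D → ( . T], [T → . b S g] }  — shift
  I8: { [S → ( D .] }  — reduce
  I9: { [D → g . g] }  — shift
  I10: { [D → g g .] }  — reduce
  I11: { [D → ( T .] }  — reduce

No state contains both a complete item and a shift item.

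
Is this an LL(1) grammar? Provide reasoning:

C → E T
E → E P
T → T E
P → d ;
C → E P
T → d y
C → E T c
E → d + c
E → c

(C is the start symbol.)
Relevant sets:
  FIRST(E) = { 'c', 'd' }
  FIRST(T) = { 'd' }

For C:
  PREDICT(C → E T) = { 'c', 'd' }
  PREDICT(C → E P) = { 'c', 'd' }
  PREDICT(C → E T c) = { 'c', 'd' }
For E:
  PREDICT(E → E P) = { 'c', 'd' }
  PREDICT(E → d '+' c) = { 'd' }
  PREDICT(E → c) = { 'c' }
For T:
  PREDICT(T → T E) = { 'd' }
  PREDICT(T → d y) = { 'd' }
P has a single production, so nothing to check there.

Conflict found: Predict set conflict for C: { 'c', 'd' }
The grammar is NOT LL(1).

Answer: No. Predict set conflict for C: { 'c', 'd' }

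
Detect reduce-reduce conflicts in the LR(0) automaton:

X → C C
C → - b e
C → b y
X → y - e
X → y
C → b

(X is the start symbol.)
No reduce-reduce conflicts

A reduce-reduce conflict occurs when an LR(0) state has two complete items [A → α .] and [B → β .] — both call for a reduction, and with no lookahead the parser cannot choose between them.

Augment with X' → X and build the canonical LR(0) collection (I0 = CLOSURE({[X' → . X]}), then GOTO on every symbol after a dot until no new states appear). It has 12 states:
  I0: { [C → . - b e], [C → . b y], [C → . b], [X → . C C], [X → . y - e], [X → . y], [X' → . X] }  — shift
  I1: { [C → - . b e] }  — shift
  I2: { [C → . - b e], [C → . b y], [C → . b], [X → C . C] }  — shift
  I3: { [X' → X .] }  — accept
  I4: { [C → b . y], [C → b .] }  — shift, reduce
  I5: { [X → y . - e], [X → y .] }  — shift, reduce
  I6: { [X → y - . e] }  — shift
  I7: { [X → y - e .] }  — reduce
  I8: { [C → b y .] }  — reduce
  I9: { [X → C C .] }  — reduce
  I10: { [C → - b . e] }  — shift
  I11: { [C → - b e .] }  — reduce

No state contains more than one complete item.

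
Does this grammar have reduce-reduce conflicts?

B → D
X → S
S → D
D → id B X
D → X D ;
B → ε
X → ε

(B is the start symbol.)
A reduce-reduce conflict occurs when an LR(0) state has two complete items [A → α .] and [B → β .] — both call for a reduction, and with no lookahead the parser cannot choose between them.

Augment with B' → B and build the canonical LR(0) collection (I0 = CLOSURE({[B' → . B]}), then GOTO on every symbol after a dot until no new states appear). It has 11 states:
  I0: { [B → . D], [B → .], [B' → . B], [D → . X D ;], [D → . id B X], [S → . D], [X → . S], [X → .] }  — shift, 2 reduces
  I1: { [B' → B .] }  — accept
  I2: { [B → D .], [S → D .] }  — 2 reduces
  I3: { [X → S .] }  — reduce
  I4: { [D → . X D ;], [D → . id B X], [D → X . D ;], [S → . D], [X → . S], [X → .] }  — shift, reduce
  I5: { [B → . D], [B → .], [D → . X D ;], [D → . id B X], [D → id . B X], [S → . D], [X → . S], [X → .] }  — shift, 2 reduces
  I6: { [D → . X D ;], [D → . id B X], [D → id B . X], [S → . D], [X → . S], [X → .] }  — shift, reduce
  I7: { [S → D .] }  — reduce
  I8: { [D → . X D ;], [D → . id B X], [D → X . D ;], [D → id B X .], [S → . D], [X → . S], [X → .] }  — shift, 2 reduces
  I9: { [D → X D . ;], [S → D .] }  — shift, reduce
  I10: { [D → X D ; .] }  — reduce

I0 contains complete items [B → .], [X → .] — reduce-reduce conflict.
I2 contains complete items [B → D .], [S → D .] — reduce-reduce conflict.
I5 contains complete items [B → .], [X → .] — reduce-reduce conflict.
I8 contains complete items [D → id B X .], [X → .] — reduce-reduce conflict.

Answer: Yes — I0: [B → .] vs [X → .]; I2: [B → D .] vs [S → D .]; I5: [B → .] vs [X → .]; I8: [D → id B X .] vs [X → .]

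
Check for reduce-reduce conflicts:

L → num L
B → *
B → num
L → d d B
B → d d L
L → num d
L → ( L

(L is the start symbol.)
No reduce-reduce conflicts

Augment with L' → L and build the canonical LR(0) collection (I0 = CLOSURE({[L' → . L]}), then GOTO on every symbol after a dot until no new states appear). It has 15 states:
  I0: { [L → . ( L], [L → . d d B], [L → . num L], [L → . num d], [L' → . L] }  — shift
  I1: { [L → ( . L], [L → . ( L], [L → . d d B], [L → . num L], [L → . num d] }  — shift
  I2: { [L' → L .] }  — accept
  I3: { [L → d . d B] }  — shift
  I4: { [L → . ( L], [L → . d d B], [L → . num L], [L → . num d], [L → num . L], [L → num . d] }  — shift
  I5: { [L → num L .] }  — reduce
  I6: { [L → d . d B], [L → num d .] }  — shift, reduce
  I7: { [B → . *], [B → . d d L], [B → . num], [L → d d . B] }  — shift
  I8: { [B → * .] }  — reduce
  I9: { [L → d d B .] }  — reduce
  I10: { [B → d . d L] }  — shift
  I11: { [B → num .] }  — reduce
  I12: { [B → d d . L], [L → . ( L], [L → . d d B], [L → . num L], [L → . num d] }  — shift
  I13: { [B → d d L .] }  — reduce
  I14: { [L → ( L .] }  — reduce

No state contains more than one complete item.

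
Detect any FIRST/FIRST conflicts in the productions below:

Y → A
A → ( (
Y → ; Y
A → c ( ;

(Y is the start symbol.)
No FIRST/FIRST conflicts.

FIRST sets of the non-terminals at (or reachable through a nullable prefix from) the front of some alternative:
  FIRST(A) = { '(', 'c' }

Productions for Y:
  Y → A: FIRST = { '(', 'c' }
  Y → ; Y: FIRST = { ';' }
Productions for A:
  A → ( (: FIRST = { '(' }
  A → c ( ;: FIRST = { 'c' }

All alternatives of each non-terminal have pairwise disjoint FIRST sets.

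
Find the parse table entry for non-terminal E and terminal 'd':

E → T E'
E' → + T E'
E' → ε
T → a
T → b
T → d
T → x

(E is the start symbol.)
E → T E'

To find M[E, 'd'], we find productions for E where 'd' is in the predict set (PREDICT(N → α) = (FIRST(α) \ {ε}) ∪ (FOLLOW(N) if α ⇒* ε)).

Relevant sets:
  FIRST(T) = { 'a', 'b', 'd', 'x' }

E → T E': PREDICT = { 'a', 'b', 'd', 'x' }
  'd' is in predict set, so this production goes in M[E, 'd']

M[E, 'd'] = E → T E'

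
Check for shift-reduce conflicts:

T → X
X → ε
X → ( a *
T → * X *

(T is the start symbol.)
Augment with T' → T and build the canonical LR(0) collection (I0 = CLOSURE({[T' → . T]}), then GOTO on every symbol after a dot until no new states appear). It has 9 states:
  I0: { [T → . * X *], [T → . X], [T' → . T], [X → . ( a *], [X → .] }  — shift, reduce
  I1: { [X → ( . a *] }  — shift
  I2: { [T → * . X *], [X → . ( a *], [X → .] }  — shift, reduce
  I3: { [T' → T .] }  — accept
  I4: { [T → X .] }  — reduce
  I5: { [T → * X . *] }  — shift
  I6: { [T → * X * .] }  — reduce
  I7: { [X → ( a . *] }  — shift
  I8: { [X → ( a * .] }  — reduce

I0 contains reduce item [X → .] and shift items [T → . * X *], [X → . ( a *] — shift-reduce conflict.
I2 contains reduce item [X → .] and shift item [X → . ( a *] — shift-reduce conflict.

Answer: Yes — I0: [X → .] vs [T → . * X *]; I2: [X → .] vs [X → . ( a *]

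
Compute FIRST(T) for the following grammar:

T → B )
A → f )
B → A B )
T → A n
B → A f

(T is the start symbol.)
{ 'f' }

To compute FIRST(T), examine every production with T on the left-hand side, reading each right-hand side left to right until a non-nullable symbol is reached.

FIRST sets of the other non-terminals involved (by the same procedure, iterated to a fixed point):
  FIRST(B) = { 'f' }
  FIRST(A) = { 'f' }

From T → B ):
  - B is a non-terminal: add FIRST(B) \ {ε} = { 'f' }
    B is not nullable, so stop
From T → A n:
  - A is a non-terminal: add FIRST(A) \ {ε} = { 'f' }
    A is not nullable, so stop

Collecting: FIRST(T) = { 'f' }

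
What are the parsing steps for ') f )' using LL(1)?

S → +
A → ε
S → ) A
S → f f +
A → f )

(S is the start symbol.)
LL(1) parsing maintains a stack (initially the start symbol over $) and the input. At each step: if the stack top is a terminal, match it against the current input token; if it is a non-terminal N, replace it with the RHS of M[N, lookahead] (the unique production whose predict set contains the lookahead).

Stack is shown with the top on the left.

Stack  Input    Action
----------------------
S $    ) f ) $  output S → ) A
) A $  ) f ) $  match ')'
A $    f ) $    output A → f )
f ) $  f ) $    match 'f'
) $    ) $      match ')'
$      $        accept

The string is accepted.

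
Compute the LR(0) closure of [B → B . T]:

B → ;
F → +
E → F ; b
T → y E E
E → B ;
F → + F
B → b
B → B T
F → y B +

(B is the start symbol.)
To compute CLOSURE, for each item [A → α.Bβ] where B is a non-terminal, add [B → .γ] for all productions B → γ; repeat for the newly added items until nothing changes.

Start with: [B → B . T]
  [B → B . T] has the dot before T: add [T → . y E E]
No further items can be added.

CLOSURE = { [B → B . T], [T → . y E E] }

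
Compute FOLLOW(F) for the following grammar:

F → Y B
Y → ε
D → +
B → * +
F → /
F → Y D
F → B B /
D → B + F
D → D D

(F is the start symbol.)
To compute FOLLOW(F), find every occurrence of F on a right-hand side N → α F β: add FIRST(β) \ {ε}, and if β is empty or nullable also add FOLLOW(N). Iterate to a fixed point.

F is the start symbol, so $ ∈ FOLLOW(F).
In D → B + F: F is at the end, add FOLLOW(D)

The FOLLOW sets referred to above (computed the same way, to a fixed point):
  FOLLOW(D) = { $, '*', '+' }

Taking the union: FOLLOW(F) = { $, '*', '+' }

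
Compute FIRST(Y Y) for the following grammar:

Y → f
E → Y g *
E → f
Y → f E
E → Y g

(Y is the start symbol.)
{ 'f' }

FIRST sets of the non-terminals involved (from the grammar, by fixed-point iteration):
  FIRST(Y) = { 'f' }

To compute FIRST(Y Y), process the symbols left to right:
Symbol Y is a non-terminal. Add FIRST(Y) \ {ε} = { 'f' }
Y is not nullable (ε ∉ FIRST(Y)), so stop here.
FIRST(Y Y) = { 'f' }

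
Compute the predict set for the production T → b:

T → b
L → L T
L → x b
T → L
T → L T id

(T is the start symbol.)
{ 'b' }

PREDICT(T → b) = (FIRST(RHS) \ {ε}) ∪ (FOLLOW(T) if ε ∈ FIRST(RHS), i.e. RHS ⇒* ε)
FIRST(b) = { 'b' }
ε ∉ FIRST(b), so FOLLOW(T) is not added.
PREDICT(T → b) = { 'b' }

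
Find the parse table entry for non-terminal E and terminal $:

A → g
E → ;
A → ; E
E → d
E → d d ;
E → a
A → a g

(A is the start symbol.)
Empty (error entry)

To find M[E, $], we find productions for E where $ is in the predict set (PREDICT(N → α) = (FIRST(α) \ {ε}) ∪ (FOLLOW(N) if α ⇒* ε)).

E → ;: PREDICT = { ';' }
E → d: PREDICT = { 'd' }
E → d d ;: PREDICT = { 'd' }
E → a: PREDICT = { 'a' }

M[E, $] is empty (no production applies)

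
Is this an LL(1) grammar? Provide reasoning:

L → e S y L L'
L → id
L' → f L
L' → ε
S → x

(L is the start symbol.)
Relevant sets:
  FOLLOW(L') = { $, 'f' }

For L:
  PREDICT(L → e S y L L') = { 'e' }
  PREDICT(L → id) = { 'id' }
For L':
  PREDICT(L' → f L) = { 'f' }
  PREDICT(L' → ε) = { $, 'f' }
S has a single production, so nothing to check there.

Conflict found: Predict set conflict for L': { 'f' }
The grammar is NOT LL(1).

Answer: No. Predict set conflict for L': { 'f' }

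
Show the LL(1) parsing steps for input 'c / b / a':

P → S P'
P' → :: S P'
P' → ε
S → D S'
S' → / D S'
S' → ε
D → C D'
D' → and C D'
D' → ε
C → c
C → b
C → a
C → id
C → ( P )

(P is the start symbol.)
LL(1) parsing maintains a stack (initially the start symbol over $) and the input. At each step: if the stack top is a terminal, match it against the current input token; if it is a non-terminal N, replace it with the RHS of M[N, lookahead] (the unique production whose predict set contains the lookahead).

Stack is shown with the top on the left.

Stack         Input        Action
---------------------------------
P $           c / b / a $  output P → S P'
S P' $        c / b / a $  output S → D S'
D S' P' $     c / b / a $  output D → C D'
C D' S' P' $  c / b / a $  output C → c
c D' S' P' $  c / b / a $  match 'c'
D' S' P' $    / b / a $    output D' → ε
S' P' $       / b / a $    output S' → / D S'
/ D S' P' $   / b / a $    match '/'
D S' P' $     b / a $      output D → C D'
C D' S' P' $  b / a $      output C → b
b D' S' P' $  b / a $      match 'b'
D' S' P' $    / a $        output D' → ε
S' P' $       / a $        output S' → / D S'
/ D S' P' $   / a $        match '/'
D S' P' $     a $          output D → C D'
C D' S' P' $  a $          output C → a
a D' S' P' $  a $          match 'a'
D' S' P' $    $            output D' → ε
S' P' $       $            output S' → ε
P' $          $            output P' → ε
$             $            accept

The string is accepted.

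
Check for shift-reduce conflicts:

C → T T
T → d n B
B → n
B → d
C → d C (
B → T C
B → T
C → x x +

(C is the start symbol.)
Yes — I10: [B → T .] vs [C → . d C (]; I11: [B → d .] vs [T → d . n B]

Augment with C' → C and build the canonical LR(0) collection (I0 = CLOSURE({[C' → . C]}), then GOTO on every symbol after a dot until no new states appear). It has 17 states:
  I0: { [C → . T T], [C → . d C (], [C → . x x +], [C' → . C], [T → . d n B] }  — shift
  I1: { [C' → C .] }  — accept
  I2: { [C → T . T], [T → . d n B] }  — shift
  I3: { [C → . T T], [C → . d C (], [C → . x x +], [C → d . C (], [T → . d n B], [T → d . n B] }  — shift
  I4: { [C → x . x +] }  — shift
  I5: { [C → x x . +] }  — shift
  I6: { [C → x x + .] }  — reduce
  I7: { [C → d C . (] }  — shift
  I8: { [B → . T C], [B → . T], [B → . d], [B → . n], [T → . d n B], [T → d n . B] }  — shift
  I9: { [T → d n B .] }  — reduce
  I10: { [B → T . C], [B → T .], [C → . T T], [C → . d C (], [C → . x x +], [T → . d n B] }  — shift, reduce
  I11: { [B → d .], [T → d . n B] }  — shift, reduce
  I12: { [B → n .] }  — reduce
  I13: { [B → T C .] }  — reduce
  I14: { [C → d C ( .] }  — reduce
  I15: { [C → T T .] }  — reduce
  I16: { [T → d . n B] }  — shift

I10 contains reduce item [B → T .] and shift items [C → . d C (], [C → . x x +], [T → . d n B] — shift-reduce conflict.
I11 contains reduce item [B → d .] and shift item [T → d . n B] — shift-reduce conflict.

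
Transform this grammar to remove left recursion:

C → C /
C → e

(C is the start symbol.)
C → e C'
C' → / C'
C' → ε

C is directly left-recursive. The standard transformation for
  A → A α₁ | ... | A α_m | β₁ | ... | β_n
is
  A  → β₁ A' | ... | β_n A'
  A' → α₁ A' | ... | α_m A' | ε

C → e becomes C → e C'
C → C / becomes C' → / C'
Add C' → ε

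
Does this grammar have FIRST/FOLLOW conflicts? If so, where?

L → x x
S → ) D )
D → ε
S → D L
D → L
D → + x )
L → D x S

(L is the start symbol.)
Yes. D → L with FOLLOW(D) on { '+', 'x' }; D → '+' x ')' with FOLLOW(D) on { '+' }

A FIRST/FOLLOW conflict occurs when a non-terminal N has a nullable alternative N → β (β ⇒* ε) and another alternative N → α with FIRST(α) ∩ FOLLOW(N) ≠ ∅: on such a lookahead the parser cannot decide between expanding α and letting N vanish via β.

Nullable non-terminals: D.
FIRST sets used below: FIRST(L) = { '+', 'x' }

D: nullable alternative(s) D → ε; FOLLOW(D) = { ')', '+', 'x' }
  D → ε: FIRST \ {ε} = { } — this is the only nullable alternative, skip
  D → L: FIRST \ {ε} = { '+', 'x' } — overlaps FOLLOW(D) on { '+', 'x' }: CONFLICT
  D → + x ): FIRST \ {ε} = { '+' } — overlaps FOLLOW(D) on { '+' }: CONFLICT

L, S have no nullable alternative, so no FIRST/FOLLOW check is needed there.

So the grammar has 2 FIRST/FOLLOW conflicts (marked CONFLICT above).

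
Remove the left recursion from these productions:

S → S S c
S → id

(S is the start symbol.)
S → id S'
S' → S c S'
S' → ε

S is directly left-recursive. The standard transformation for
  A → A α₁ | ... | A α_m | β₁ | ... | β_n
is
  A  → β₁ A' | ... | β_n A'
  A' → α₁ A' | ... | α_m A' | ε

S → id becomes S → id S'
S → S S c becomes S' → S c S'
Add S' → ε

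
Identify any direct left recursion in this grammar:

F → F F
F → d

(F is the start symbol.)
Yes, F is left-recursive

F → F F: LEFT RECURSIVE (starts with F)
F → d: starts with d

The grammar has direct left recursion on: F.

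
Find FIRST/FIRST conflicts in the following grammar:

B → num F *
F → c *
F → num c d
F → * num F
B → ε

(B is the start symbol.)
No FIRST/FIRST conflicts.

A FIRST/FIRST conflict occurs when two productions N → α and N → β for the same non-terminal have FIRST(α) ∩ FIRST(β) ≠ ∅ (with ε ∈ FIRST of a nullable right-hand side, so two nullable alternatives also conflict).

Productions for B:
  B → num F *: FIRST = { 'num' }
  B → ε: FIRST = { ε }
Productions for F:
  F → c *: FIRST = { 'c' }
  F → num c d: FIRST = { 'num' }
  F → * num F: FIRST = { '*' }

All alternatives of each non-terminal have pairwise disjoint FIRST sets.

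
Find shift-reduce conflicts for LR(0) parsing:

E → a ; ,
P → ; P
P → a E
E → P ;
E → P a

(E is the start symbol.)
A shift-reduce conflict occurs when an LR(0) state has both:
  - a complete (reduce) item [A → α .] (dot at the end), and
  - a shift item [B → β . c γ] (dot before a terminal).

Augment with E' → E and build the canonical LR(0) collection (I0 = CLOSURE({[E' → . E]}), then GOTO on every symbol after a dot until no new states appear). It has 12 states:
  I0: { [E → . P ;], [E → . P a], [E → . a ; ,], [E' → . E], [P → . ; P], [P → . a E] }  — shift
  I1: { [P → . ; P], [P → . a E], [P → ; . P] }  — shift
  I2: { [E' → E .] }  — accept
  I3: { [E → P . ;], [E → P . a] }  — shift
  I4: { [E → . P ;], [E → . P a], [E → . a ; ,], [E → a . ; ,], [P → . ; P], [P → . a E], [P → a . E] }  — shift
  I5: { [E → a ; . ,], [P → . ; P], [P → . a E], [P → ; . P] }  — shift
  I6: { [P → a E .] }  — reduce
  I7: { [E → a ; , .] }  — reduce
  I8: { [P → ; P .] }  — reduce
  I9: { [E → . P ;], [E → . P a], [E → . a ; ,], [P → . ; P], [P → . a E], [P → a . E] }  — shift
  I10: { [E → P ; .] }  — reduce
  I11: { [E → P a .] }  — reduce

No state contains both a complete item and a shift item.

Answer: No shift-reduce conflicts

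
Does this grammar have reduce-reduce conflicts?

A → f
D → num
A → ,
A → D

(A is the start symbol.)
No reduce-reduce conflicts

Augment with A' → A and build the canonical LR(0) collection (I0 = CLOSURE({[A' → . A]}), then GOTO on every symbol after a dot until no new states appear). It has 6 states:
  I0: { [A → . ,], [A → . D], [A → . f], [A' → . A], [D → . num] }  — shift
  I1: { [A → , .] }  — reduce
  I2: { [A' → A .] }  — accept
  I3: { [A → D .] }  — reduce
  I4: { [A → f .] }  — reduce
  I5: { [D → num .] }  — reduce

No state contains more than one complete item.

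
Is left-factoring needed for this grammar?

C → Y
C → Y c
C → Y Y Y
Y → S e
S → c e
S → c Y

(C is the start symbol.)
Yes, C has productions with common prefix 'Y'; S has productions with common prefix 'c'

Left-factoring is needed when two productions for the same non-terminal
share a common prefix on the right-hand side.

Productions for C:
  C → Y
  C → Y c
  C → Y Y Y
Productions for S:
  S → c e
  S → c Y

Found common prefix 'Y' in productions for C
Found common prefix 'c' in productions for S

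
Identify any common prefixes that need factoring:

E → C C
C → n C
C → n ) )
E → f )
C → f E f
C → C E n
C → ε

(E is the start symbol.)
Yes, C has productions with common prefix 'n'

Left-factoring is needed when two productions for the same non-terminal
share a common prefix on the right-hand side.

Productions for E:
  E → C C
  E → f )
Productions for C:
  C → n C
  C → n ) )
  C → f E f
  C → C E n
  C → ε

Found common prefix 'n' in productions for C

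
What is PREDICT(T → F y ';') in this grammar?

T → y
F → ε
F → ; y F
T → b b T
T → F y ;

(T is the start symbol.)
PREDICT(T → F y ';') = (FIRST(RHS) \ {ε}) ∪ (FOLLOW(T) if ε ∈ FIRST(RHS), i.e. RHS ⇒* ε)
FIRST(F) = { ';', ε }
FIRST(F y ';') = { ';', 'y' }
ε ∉ FIRST(F y ';'), so FOLLOW(T) is not added.
PREDICT(T → F y ';') = { ';', 'y' }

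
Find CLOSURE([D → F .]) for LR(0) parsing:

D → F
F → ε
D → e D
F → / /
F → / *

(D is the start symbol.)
To compute CLOSURE, for each item [A → α.Bβ] where B is a non-terminal, add [B → .γ] for all productions B → γ; repeat for the newly added items until nothing changes.

Start with: [D → F .]
The dot is at the end, so nothing is added.

CLOSURE = { [D → F .] }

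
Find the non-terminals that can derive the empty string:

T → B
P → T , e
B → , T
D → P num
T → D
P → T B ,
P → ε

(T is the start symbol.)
ε-productions: P → ε
So P is immediately nullable.
No further non-terminal can be added: every production for the remaining non-terminals contains a terminal or a non-nullable non-terminal.
Nullable = { 'P' }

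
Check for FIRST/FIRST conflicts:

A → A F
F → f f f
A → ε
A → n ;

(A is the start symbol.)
FIRST sets of the non-terminals at (or reachable through a nullable prefix from) the front of some alternative:
  FIRST(A) = { 'f', 'n', ε }
  FIRST(F) = { 'f' }

Productions for A:
  A → A F: FIRST = { 'f', 'n' }
  A → ε: FIRST = { ε }
  A → n ;: FIRST = { 'n' }
F has only one production, so no FIRST/FIRST conflict is possible there.

Conflict for A: A → A F and A → n ;
  Overlap: { 'n' }

Answer: Yes. A → A F / A → n ';' on { 'n' }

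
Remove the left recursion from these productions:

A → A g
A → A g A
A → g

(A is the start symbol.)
A → g A'
A' → g A'
A' → g A A'
A' → ε

A is directly left-recursive. The standard transformation for
  A → A α₁ | ... | A α_m | β₁ | ... | β_n
is
  A  → β₁ A' | ... | β_n A'
  A' → α₁ A' | ... | α_m A' | ε

A → g becomes A → g A'
A → A g becomes A' → g A'
A → A g A becomes A' → g A A'
Add A' → ε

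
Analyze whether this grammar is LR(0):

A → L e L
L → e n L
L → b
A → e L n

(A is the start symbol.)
Yes, the grammar is LR(0)

Augment with A' → A and build the canonical LR(0) collection (I0 = CLOSURE({[A' → . A]}), then GOTO on every symbol after a dot until no new states appear). It has 12 states:
  I0: { [A → . L e L], [A → . e L n], [A' → . A], [L → . b], [L → . e n L] }  — shift
  I1: { [A' → A .] }  — accept
  I2: { [A → L . e L] }  — shift
  I3: { [L → b .] }  — reduce
  I4: { [A → e . L n], [L → . b], [L → . e n L], [L → e . n L] }  — shift
  I5: { [A → e L . n] }  — shift
  I6: { [L → e . n L] }  — shift
  I7: { [L → . b], [L → . e n L], [L → e n . L] }  — shift
  I8: { [L → e n L .] }  — reduce
  I9: { [A → e L n .] }  — reduce
  I10: { [A → L e . L], [L → . b], [L → . e n L] }  — shift
  I11: { [A → L e L .] }  — reduce

Every state is either a pure shift/goto state or contains exactly one complete item and nothing to shift — no conflicts. The grammar is LR(0).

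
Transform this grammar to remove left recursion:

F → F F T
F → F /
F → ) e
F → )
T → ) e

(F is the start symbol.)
F → ) e F'
F → ) F'
F' → F T F'
F' → / F'
F' → ε
T → ) e

F is directly left-recursive. The standard transformation for
  A → A α₁ | ... | A α_m | β₁ | ... | β_n
is
  A  → β₁ A' | ... | β_n A'
  A' → α₁ A' | ... | α_m A' | ε

F → ) e becomes F → ) e F'
F → ) becomes F → ) F'
F → F F T becomes F' → F T F'
F → F / becomes F' → / F'
Add F' → ε

Productions for other non-terminals are unchanged:
  T → ) e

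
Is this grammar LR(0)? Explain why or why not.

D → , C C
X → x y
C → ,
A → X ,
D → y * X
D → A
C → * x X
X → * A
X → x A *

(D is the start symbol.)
Augment with D' → D and build the canonical LR(0) collection (I0 = CLOSURE({[D' → . D]}), then GOTO on every symbol after a dot until no new states appear). It has 21 states:
  I0: { [A → . X ,], [D → . , C C], [D → . A], [D → . y * X], [D' → . D], [X → . * A], [X → . x A *], [X → . x y] }  — shift
  I1: { [A → . X ,], [X → * . A], [X → . * A], [X → . x A *], [X → . x y] }  — shift
  I2: { [C → . * x X], [C → . ,], [D → , . C C] }  — shift
  I3: { [D → A .] }  — reduce
  I4: { [D' → D .] }  — accept
  I5: { [A → X . ,] }  — shift
  I6: { [A → . X ,], [X → . * A], [X → . x A *], [X → . x y], [X → x . A *], [X → x . y] }  — shift
  I7: { [D → y . * X] }  — shift
  I8: { [D → y * . X], [X → . * A], [X → . x A *], [X → . x y] }  — shift
  I9: { [D → y * X .] }  — reduce
  I10: { [X → x A . *] }  — shift
  I11: { [X → x y .] }  — reduce
  I12: { [X → x A * .] }  — reduce
  I13: { [A → X , .] }  — reduce
  I14: { [C → * . x X] }  — shift
  I15: { [C → , .] }  — reduce
  I16: { [C → . * x X], [C → . ,], [D → , C . C] }  — shift
  I17: { [D → , C C .] }  — reduce
  I18: { [C → * x . X], [X → . * A], [X → . x A *], [X → . x y] }  — shift
  I19: { [C → * x X .] }  — reduce
  I20: { [X → * A .] }  — reduce

Every state is either a pure shift/goto state or contains exactly one complete item and nothing to shift — no conflicts. The grammar is LR(0).

Answer: Yes, the grammar is LR(0)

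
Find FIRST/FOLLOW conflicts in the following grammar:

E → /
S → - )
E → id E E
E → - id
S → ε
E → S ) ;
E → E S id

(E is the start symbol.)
A FIRST/FOLLOW conflict occurs when a non-terminal N has a nullable alternative N → β (β ⇒* ε) and another alternative N → α with FIRST(α) ∩ FOLLOW(N) ≠ ∅: on such a lookahead the parser cannot decide between expanding α and letting N vanish via β.

Nullable non-terminals: S.

S: nullable alternative(s) S → ε; FOLLOW(S) = { ')', 'id' }
  S → - ): FIRST \ {ε} = { '-' } — disjoint from FOLLOW(S)
  S → ε: FIRST \ {ε} = { } — this is the only nullable alternative, skip

E has no nullable alternative, so no FIRST/FOLLOW check is needed there.

No FIRST/FOLLOW conflicts found.

Answer: No FIRST/FOLLOW conflicts.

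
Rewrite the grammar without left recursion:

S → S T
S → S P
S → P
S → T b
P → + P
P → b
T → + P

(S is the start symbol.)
S → P S'
S → T b S'
S' → T S'
S' → P S'
S' → ε
P → + P
P → b
T → + P

S is directly left-recursive. The standard transformation for
  A → A α₁ | ... | A α_m | β₁ | ... | β_n
is
  A  → β₁ A' | ... | β_n A'
  A' → α₁ A' | ... | α_m A' | ε

S → P becomes S → P S'
S → T b becomes S → T b S'
S → S T becomes S' → T S'
S → S P becomes S' → P S'
Add S' → ε

Productions for other non-terminals are unchanged:
  P → + P
  P → b
  T → + P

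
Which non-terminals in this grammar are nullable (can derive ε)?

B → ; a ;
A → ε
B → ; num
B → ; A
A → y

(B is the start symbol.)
A non-terminal is nullable if it can derive ε (the empty string): either it has an ε-production, or it has a production whose right-hand side consists entirely of nullable non-terminals.

ε-productions: A → ε
So A is immediately nullable.
No further non-terminal can be added: every production for the remaining non-terminals contains a terminal or a non-nullable non-terminal.
Nullable = { 'A' }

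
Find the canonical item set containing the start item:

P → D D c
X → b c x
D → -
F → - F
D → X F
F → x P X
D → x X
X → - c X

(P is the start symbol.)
First, augment the grammar with P' → P
I₀ = CLOSURE({ [P' → . P] }):
  [P' → . P] has the dot before P: add [P → . D D c]
  [P → . D D c] has the dot before D: add [D → . -], [D → . X F], [D → . x X]
  [D → . X F] has the dot before X: add [X → . b c x], [X → . - c X]
No further items can be added.

I₀ = { [D → . -], [D → . X F], [D → . x X], [P → . D D c], [P' → . P], [X → . - c X], [X → . b c x] }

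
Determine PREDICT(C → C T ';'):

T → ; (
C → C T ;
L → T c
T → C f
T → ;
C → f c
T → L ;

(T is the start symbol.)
PREDICT(C → C T ';') = (FIRST(RHS) \ {ε}) ∪ (FOLLOW(C) if ε ∈ FIRST(RHS), i.e. RHS ⇒* ε)
FIRST(C) = { 'f' }
FIRST(C T ';') = { 'f' }
ε ∉ FIRST(C T ';'), so FOLLOW(C) is not added.
PREDICT(C → C T ';') = { 'f' }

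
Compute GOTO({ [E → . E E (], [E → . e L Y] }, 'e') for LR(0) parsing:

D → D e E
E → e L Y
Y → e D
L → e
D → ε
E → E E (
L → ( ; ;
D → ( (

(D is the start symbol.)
GOTO(I, 'e') = CLOSURE({ [A → αX.β] : [A → α.Xβ] ∈ I, X = 'e' })

Items with dot before 'e', with the dot advanced:
  [E → . e L Y] → [E → e . L Y]
Closure of the advanced items:
  [E → e . L Y] has the dot before L: add [L → . e], [L → . ( ; ;]

GOTO = { [E → e . L Y], [L → . ( ; ;], [L → . e] }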